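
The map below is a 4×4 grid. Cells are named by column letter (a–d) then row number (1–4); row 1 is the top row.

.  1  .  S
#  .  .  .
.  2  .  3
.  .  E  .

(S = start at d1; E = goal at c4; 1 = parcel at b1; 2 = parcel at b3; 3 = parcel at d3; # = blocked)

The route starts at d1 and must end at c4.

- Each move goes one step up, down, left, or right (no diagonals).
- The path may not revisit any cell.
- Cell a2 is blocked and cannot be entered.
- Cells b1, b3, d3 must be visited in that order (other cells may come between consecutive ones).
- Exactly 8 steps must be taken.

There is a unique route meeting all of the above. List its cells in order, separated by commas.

The waypoints must appear in the order b1, b3, d3, with no cell reused.
Route from d1: 2× left (reaching b1), 2× down (reaching b3), 2× right (reaching d3), down to d4, left to c4 — 8 moves in all.
Check: order respected (1 at step 2, 2 at step 4, 3 at step 6); 8 moves as required.

d1, c1, b1, b2, b3, c3, d3, d4, c4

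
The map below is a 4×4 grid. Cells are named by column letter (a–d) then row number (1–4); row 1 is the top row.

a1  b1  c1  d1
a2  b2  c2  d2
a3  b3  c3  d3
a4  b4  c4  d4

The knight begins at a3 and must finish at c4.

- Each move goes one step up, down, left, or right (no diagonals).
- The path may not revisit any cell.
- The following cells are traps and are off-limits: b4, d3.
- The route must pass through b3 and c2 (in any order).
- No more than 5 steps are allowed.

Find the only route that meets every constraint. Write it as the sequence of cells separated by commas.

The budget equals the shortest possible length, so every move has to be on a shortest route through the required cells.
Route from a3: right to b3, up to b2, right to c2, 2× down (reaching c4) — 5 moves in all.
Check: all required cells visited; 5 ≤ 5 moves.

a3, b3, b2, c2, c3, c4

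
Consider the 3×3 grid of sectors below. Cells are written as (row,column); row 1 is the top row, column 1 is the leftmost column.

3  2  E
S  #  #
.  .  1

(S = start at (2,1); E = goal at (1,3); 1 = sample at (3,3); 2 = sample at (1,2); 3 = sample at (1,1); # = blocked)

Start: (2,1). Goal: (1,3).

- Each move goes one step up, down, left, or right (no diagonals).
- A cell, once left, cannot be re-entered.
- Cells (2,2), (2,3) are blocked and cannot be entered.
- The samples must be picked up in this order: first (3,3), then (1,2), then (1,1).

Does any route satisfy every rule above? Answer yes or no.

no

(3,3) must be visited but has only one open neighbour ((3,2)), and it is neither the start nor the goal — the route would have to enter and leave through (3,2), re-entering it.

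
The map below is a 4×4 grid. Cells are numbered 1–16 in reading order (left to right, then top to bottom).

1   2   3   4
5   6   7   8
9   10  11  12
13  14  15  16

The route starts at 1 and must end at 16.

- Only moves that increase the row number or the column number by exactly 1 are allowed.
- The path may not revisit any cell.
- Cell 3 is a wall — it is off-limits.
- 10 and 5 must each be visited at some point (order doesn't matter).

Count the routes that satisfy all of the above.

6

A right/down-only route from 1 to 16 makes exactly 3 down-moves and 3 right-moves in some order.
With no other constraints that would be C(6,3) = 20 routes.
A monotone route can only reach the required cells in the order 5, 10, so split there and multiply the segment counts (each segment already excludes blocked cells): 1→5: 1; 5→10: 2; 10→16: 3; product = 6.
That gives 6 routes.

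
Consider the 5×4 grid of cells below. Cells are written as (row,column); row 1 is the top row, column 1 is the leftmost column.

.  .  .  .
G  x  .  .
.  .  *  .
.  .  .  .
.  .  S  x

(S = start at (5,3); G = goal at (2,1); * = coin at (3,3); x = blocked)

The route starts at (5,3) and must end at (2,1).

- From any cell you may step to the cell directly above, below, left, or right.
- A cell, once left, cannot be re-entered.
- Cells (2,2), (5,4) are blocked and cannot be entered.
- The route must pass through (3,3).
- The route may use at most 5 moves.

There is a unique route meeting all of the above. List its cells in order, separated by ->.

(5,3) -> (4,3) -> (3,3) -> (3,2) -> (3,1) -> (2,1)

The budget equals the shortest possible length, so every move has to be on a shortest route through the required cells.
Route from (5,3): up 2 to (3,3), left 2 to (3,1), up 1 to (2,1) — 5 moves in all.
Check: all required cells visited; 5 ≤ 5 moves.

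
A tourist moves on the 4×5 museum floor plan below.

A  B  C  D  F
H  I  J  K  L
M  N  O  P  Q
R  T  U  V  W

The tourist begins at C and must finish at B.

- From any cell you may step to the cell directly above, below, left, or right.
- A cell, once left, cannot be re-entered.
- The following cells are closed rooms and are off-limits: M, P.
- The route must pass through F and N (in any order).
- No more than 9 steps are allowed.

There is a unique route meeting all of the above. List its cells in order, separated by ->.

The 9-move cap with required stops at F, N leaves no slack for detours.
Route from C: right 2 to F, down 1 to L, left 2 to J, down 1 to O, left 1 to N, up 2 to B — 9 moves in all.
Check: all required cells visited; 9 ≤ 9 moves.

C -> D -> F -> L -> K -> J -> O -> N -> I -> B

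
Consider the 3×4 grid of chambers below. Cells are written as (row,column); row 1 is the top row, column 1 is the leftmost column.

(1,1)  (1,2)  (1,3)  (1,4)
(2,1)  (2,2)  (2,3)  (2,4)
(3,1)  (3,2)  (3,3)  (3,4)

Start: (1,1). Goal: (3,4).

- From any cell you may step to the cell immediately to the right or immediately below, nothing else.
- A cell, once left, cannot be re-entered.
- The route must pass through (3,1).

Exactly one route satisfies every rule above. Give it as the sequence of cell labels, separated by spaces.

(1,1) (2,1) (3,1) (3,2) (3,3) (3,4)

Moves only go right or down, so the column and row indices never decrease.
Route from (1,1): 2× down (reaching (3,1)), 3× right (reaching (3,4)) — 5 moves in all.
Check: all required cells visited.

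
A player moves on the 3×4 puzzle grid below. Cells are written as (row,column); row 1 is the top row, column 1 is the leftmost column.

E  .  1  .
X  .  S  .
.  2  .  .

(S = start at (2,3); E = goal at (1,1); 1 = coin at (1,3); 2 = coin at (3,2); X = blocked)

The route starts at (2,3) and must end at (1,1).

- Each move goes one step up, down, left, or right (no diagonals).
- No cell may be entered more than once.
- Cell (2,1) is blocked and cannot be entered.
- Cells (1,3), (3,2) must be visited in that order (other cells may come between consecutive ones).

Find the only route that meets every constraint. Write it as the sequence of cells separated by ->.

The waypoints must appear in the order (1,3), (3,2), with no cell reused.
Route from (2,3): up 1 to (1,3), right 1 to (1,4), down 2 to (3,4), left 2 to (3,2), up 2 to (1,2), left 1 to (1,1) — 9 moves in all.
Check: order respected (1 at step 1, 2 at step 6).

(2,3) -> (1,3) -> (1,4) -> (2,4) -> (3,4) -> (3,3) -> (3,2) -> (2,2) -> (1,2) -> (1,1)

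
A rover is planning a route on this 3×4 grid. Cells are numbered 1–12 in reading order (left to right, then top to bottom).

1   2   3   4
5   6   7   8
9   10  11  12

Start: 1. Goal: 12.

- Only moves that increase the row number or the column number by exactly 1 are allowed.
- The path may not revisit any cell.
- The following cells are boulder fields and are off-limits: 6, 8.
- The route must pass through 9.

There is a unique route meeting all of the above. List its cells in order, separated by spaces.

1 5 9 10 11 12

Moves only go right or down, so the column and row indices never decrease.
Route from 1: down 2 to 9, right 3 to 12 — 5 moves in all.
Check: all required cells visited.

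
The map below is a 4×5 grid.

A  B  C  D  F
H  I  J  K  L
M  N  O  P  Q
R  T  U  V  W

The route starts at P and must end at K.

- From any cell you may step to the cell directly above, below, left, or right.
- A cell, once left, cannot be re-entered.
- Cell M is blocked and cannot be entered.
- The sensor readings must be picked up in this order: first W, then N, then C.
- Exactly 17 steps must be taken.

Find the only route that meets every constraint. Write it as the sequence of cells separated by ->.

P -> Q -> W -> V -> U -> T -> N -> O -> J -> I -> H -> A -> B -> C -> D -> F -> L -> K

The waypoints must appear in the order W, N, C, with no cell reused.
Route from P: right to Q, down to W, 3× left (reaching T), up to N, right to O, up to J, 2× left (reaching H), up to A, 4× right (reaching F), down to L, left to K — 17 moves in all.
Check: order respected (W at step 2, N at step 6, C at step 13); 17 moves as required.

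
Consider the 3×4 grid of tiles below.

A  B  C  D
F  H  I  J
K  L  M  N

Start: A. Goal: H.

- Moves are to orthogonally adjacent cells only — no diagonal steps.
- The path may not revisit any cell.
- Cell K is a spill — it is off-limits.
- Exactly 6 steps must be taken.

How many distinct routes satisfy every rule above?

Need simple routes of exactly 6 moves from A to H (Manhattan distance 2, so 2 moves are spent on a detour and 2 undoing it).
Enumerating: A B C I M L H | A B C D J I H.
That gives 2 routes.

2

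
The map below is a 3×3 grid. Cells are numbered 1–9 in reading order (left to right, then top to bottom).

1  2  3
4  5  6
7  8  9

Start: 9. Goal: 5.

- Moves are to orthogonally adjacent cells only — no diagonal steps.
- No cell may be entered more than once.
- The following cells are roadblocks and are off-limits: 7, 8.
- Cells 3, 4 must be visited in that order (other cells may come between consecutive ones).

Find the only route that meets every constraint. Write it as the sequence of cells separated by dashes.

The waypoints must appear in the order 3, 4, with no cell reused.
Route from 9: up 2 to 3, left 2 to 1, down 1 to 4, right 1 to 5 — 6 moves in all.
Check: order respected (3 at step 2, 4 at step 5).

9 - 6 - 3 - 2 - 1 - 4 - 5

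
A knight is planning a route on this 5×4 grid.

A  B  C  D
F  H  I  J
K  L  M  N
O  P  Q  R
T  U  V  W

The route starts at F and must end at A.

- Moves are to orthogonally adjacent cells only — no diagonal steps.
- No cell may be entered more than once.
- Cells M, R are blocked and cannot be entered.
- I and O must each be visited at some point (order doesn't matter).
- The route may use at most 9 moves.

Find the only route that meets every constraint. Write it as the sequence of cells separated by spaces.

Any route must reach I and O and still end at A within 9 moves, so the order of the required stops is forced.
Route from F: down 2 to O, right 1 to P, up 2 to H, right 1 to I, up 1 to C, left 2 to A — 9 moves in all.
Check: all required cells visited; 9 ≤ 9 moves.

F K O P L H I C B A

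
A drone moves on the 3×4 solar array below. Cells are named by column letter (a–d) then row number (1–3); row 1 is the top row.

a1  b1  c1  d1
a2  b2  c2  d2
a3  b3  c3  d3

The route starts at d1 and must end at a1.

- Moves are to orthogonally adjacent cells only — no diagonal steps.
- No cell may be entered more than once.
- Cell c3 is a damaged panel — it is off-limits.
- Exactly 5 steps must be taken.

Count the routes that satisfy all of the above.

6

Need simple routes of exactly 5 moves from d1 to a1 (Manhattan distance 3, so 1 moves are spent on a detour and 1 undoing it).
Enumerating: d1 d2 c2 c1 b1 a1 | d1 d2 c2 b2 b1 a1 | d1 d2 c2 b2 a2 a1 | d1 c1 c2 b2 b1 a1 | d1 c1 c2 b2 a2 a1 | d1 c1 b1 b2 a2 a1.
That gives 6 routes.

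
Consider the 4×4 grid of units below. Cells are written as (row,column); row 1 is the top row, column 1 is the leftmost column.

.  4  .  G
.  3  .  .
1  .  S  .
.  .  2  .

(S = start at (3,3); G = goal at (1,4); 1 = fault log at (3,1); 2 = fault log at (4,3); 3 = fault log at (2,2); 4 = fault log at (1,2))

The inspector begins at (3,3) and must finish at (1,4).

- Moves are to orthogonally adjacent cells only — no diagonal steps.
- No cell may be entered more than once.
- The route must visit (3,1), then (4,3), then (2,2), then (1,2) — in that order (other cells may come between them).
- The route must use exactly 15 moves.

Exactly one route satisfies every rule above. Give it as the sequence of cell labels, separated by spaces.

(3,3) (3,2) (3,1) (4,1) (4,2) (4,3) (4,4) (3,4) (2,4) (2,3) (2,2) (2,1) (1,1) (1,2) (1,3) (1,4)

The waypoints must appear in the order (3,1), (4,3), (2,2), (1,2), with no cell reused.
Route from (3,3): 2× left (reaching (3,1)), down to (4,1), 3× right (reaching (4,4)), 2× up (reaching (2,4)), 3× left (reaching (2,1)), up to (1,1), 3× right (reaching (1,4)) — 15 moves in all.
Check: order respected (1 at step 2, 2 at step 5, 3 at step 10, 4 at step 13); 15 moves as required.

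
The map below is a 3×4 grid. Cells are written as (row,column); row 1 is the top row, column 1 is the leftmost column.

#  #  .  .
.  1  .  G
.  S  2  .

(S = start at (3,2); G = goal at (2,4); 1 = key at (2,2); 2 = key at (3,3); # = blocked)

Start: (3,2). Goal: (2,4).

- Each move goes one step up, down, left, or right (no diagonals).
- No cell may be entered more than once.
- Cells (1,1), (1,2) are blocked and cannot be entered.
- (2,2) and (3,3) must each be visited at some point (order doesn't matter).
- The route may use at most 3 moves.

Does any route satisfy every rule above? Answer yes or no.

Even ignoring the no-revisit rule, getting from (3,2) to (2,4), taking the cheapest ordering (3,2) → (2,2) → (3,3) → (2,4) needs at least 1 + 2 + 2 = 5 moves (Manhattan distance per leg), which exceeds the 3-move limit.

no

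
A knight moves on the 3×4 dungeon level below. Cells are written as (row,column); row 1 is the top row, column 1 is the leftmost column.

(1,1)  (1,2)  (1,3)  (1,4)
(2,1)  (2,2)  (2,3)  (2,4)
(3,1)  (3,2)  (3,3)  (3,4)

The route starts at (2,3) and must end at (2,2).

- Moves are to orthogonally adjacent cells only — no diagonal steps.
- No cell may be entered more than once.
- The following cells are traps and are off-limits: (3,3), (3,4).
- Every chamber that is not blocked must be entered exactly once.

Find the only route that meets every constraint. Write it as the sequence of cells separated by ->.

Need to visit all 10 open cells exactly once, starting at (2,3) and ending at (2,2).
Cell (1,4) has only two open neighbours ((2,4) and (1,3)), so the path must pass straight through it: one of those is the cell it's entered from and the other is where it exits.
Route from (2,3): right to (2,4), up to (1,4), 3× left (reaching (1,1)), 2× down (reaching (3,1)), right to (3,2), up to (2,2) — 9 moves in all.
Check: all 10 open cells covered.

(2,3) -> (2,4) -> (1,4) -> (1,3) -> (1,2) -> (1,1) -> (2,1) -> (3,1) -> (3,2) -> (2,2)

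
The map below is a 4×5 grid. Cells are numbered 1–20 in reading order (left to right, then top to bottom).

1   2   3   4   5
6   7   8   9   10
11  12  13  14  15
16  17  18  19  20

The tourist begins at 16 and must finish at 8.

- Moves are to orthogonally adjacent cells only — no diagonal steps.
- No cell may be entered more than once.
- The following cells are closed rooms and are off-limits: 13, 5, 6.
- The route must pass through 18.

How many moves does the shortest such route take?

6

Any route passes through 18 somewhere between 16 and 8. Summing Manhattan distances along the two legs (16 → 18 → 8) gives a lower bound of 2 + 2 = 4 moves.
That bound ignores the blocked cells. Measuring each leg by the fewest moves that actually steer around them (16→18: 2; 18→8: 4) raises the lower bound to 6.
A route of 6 moves exists: 16 → 17 → 18 → 19 → 14 → 9 → 8.
Since 6 matches that lower bound, it is optimal.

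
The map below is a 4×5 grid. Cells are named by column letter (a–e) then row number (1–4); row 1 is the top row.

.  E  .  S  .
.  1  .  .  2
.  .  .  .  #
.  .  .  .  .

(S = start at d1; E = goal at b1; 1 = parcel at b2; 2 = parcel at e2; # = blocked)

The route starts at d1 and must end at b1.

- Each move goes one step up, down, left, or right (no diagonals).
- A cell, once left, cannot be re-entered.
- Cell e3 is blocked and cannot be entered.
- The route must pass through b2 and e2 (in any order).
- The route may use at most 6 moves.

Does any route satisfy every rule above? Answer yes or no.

One route that works: d1 → e1 → e2 → d2 → c2 → b2 → b1.

yes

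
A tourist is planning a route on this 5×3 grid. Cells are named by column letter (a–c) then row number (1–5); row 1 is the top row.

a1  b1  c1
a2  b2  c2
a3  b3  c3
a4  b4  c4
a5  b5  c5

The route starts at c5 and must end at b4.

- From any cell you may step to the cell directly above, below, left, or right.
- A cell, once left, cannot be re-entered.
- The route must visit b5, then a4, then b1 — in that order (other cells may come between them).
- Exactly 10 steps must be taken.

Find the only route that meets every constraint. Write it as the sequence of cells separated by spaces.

The waypoints must appear in the order b5, a4, b1, with no cell reused.
Route from c5: left 2 to a5, up 4 to a1, right 1 to b1, down 3 to b4 — 10 moves in all.
Check: order respected (b5 at step 1, a4 at step 3, b1 at step 7); 10 moves as required.

c5 b5 a5 a4 a3 a2 a1 b1 b2 b3 b4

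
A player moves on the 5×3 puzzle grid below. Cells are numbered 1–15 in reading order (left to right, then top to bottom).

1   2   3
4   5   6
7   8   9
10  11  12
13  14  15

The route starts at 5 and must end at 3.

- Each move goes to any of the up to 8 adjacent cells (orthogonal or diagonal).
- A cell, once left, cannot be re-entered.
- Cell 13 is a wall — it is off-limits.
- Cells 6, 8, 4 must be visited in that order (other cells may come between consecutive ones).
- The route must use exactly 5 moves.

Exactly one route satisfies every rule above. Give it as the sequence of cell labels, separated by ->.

The waypoints must appear in the order 6, 8, 4, with no cell reused.
Route from 5: right to 6, down-left to 8, up-left to 4, up-right to 2, right to 3 — 5 moves in all.
Check: order respected (6 at step 1, 8 at step 2, 4 at step 3); 5 moves as required.

5 -> 6 -> 8 -> 4 -> 2 -> 3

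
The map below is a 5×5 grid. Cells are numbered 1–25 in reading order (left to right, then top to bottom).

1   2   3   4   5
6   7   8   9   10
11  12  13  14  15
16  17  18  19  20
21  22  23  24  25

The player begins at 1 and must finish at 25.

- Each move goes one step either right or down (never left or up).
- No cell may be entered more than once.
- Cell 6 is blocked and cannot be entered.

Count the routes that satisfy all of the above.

35

A right/down-only route from 1 to 25 makes exactly 4 down-moves and 4 right-moves in some order.
With no other constraints that would be C(8,4) = 70 routes.
Subtract routes through each blocked cell (inclusion–exclusion for overlaps): − through 6: 35 → 35.
That gives 35 routes.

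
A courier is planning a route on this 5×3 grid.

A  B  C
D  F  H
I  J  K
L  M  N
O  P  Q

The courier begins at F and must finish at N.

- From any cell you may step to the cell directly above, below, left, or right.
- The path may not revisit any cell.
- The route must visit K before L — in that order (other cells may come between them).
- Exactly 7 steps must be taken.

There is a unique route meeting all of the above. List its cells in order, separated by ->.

F -> H -> K -> J -> I -> L -> M -> N

The waypoints must appear in the order K, L, with no cell reused.
Route from F: right 1 to H, down 1 to K, left 2 to I, down 1 to L, right 2 to N — 7 moves in all.
Check: order respected (K at step 2, L at step 5); 7 moves as required.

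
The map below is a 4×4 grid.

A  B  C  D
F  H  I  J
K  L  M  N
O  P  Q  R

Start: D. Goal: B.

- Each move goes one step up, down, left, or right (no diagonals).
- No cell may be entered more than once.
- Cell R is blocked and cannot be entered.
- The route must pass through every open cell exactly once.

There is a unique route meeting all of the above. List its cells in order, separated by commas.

Need to visit all 15 open cells exactly once, starting at D and ending at B.
Cell A has only two open neighbours (F and B), so the path must pass straight through it: one of those is the cell it's entered from and the other is where it exits.
Route from D: left 1 to C, down 1 to I, right 1 to J, down 1 to N, left 1 to M, down 1 to Q, left 2 to O, up 1 to K, right 1 to L, up 1 to H, left 1 to F, up 1 to A, right 1 to B — 14 moves in all.
Check: all 15 open cells covered.

D, C, I, J, N, M, Q, P, O, K, L, H, F, A, B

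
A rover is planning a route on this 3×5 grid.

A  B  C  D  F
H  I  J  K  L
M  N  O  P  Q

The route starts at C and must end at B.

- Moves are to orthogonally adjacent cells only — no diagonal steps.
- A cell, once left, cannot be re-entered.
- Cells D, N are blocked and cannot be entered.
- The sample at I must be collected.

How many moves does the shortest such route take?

3

Any route passes through I somewhere between C and B. Summing Manhattan distances along the two legs (C → I → B) gives a lower bound of 2 + 1 = 3 moves.
A route of 3 moves achieves this: C → J → I → B.
Since 3 matches the lower bound, it is optimal.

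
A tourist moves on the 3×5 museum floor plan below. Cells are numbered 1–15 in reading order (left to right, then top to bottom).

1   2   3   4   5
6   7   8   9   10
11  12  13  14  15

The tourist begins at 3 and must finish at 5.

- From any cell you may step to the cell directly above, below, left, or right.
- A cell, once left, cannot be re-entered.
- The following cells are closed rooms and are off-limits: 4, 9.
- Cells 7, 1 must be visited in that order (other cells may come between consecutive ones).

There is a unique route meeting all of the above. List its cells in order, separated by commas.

3, 8, 7, 2, 1, 6, 11, 12, 13, 14, 15, 10, 5

The waypoints must appear in the order 7, 1, with no cell reused.
Route from 3: down to 8, left to 7, up to 2, left to 1, 2× down (reaching 11), 4× right (reaching 15), 2× up (reaching 5) — 12 moves in all.
Check: order respected (7 at step 2, 1 at step 4).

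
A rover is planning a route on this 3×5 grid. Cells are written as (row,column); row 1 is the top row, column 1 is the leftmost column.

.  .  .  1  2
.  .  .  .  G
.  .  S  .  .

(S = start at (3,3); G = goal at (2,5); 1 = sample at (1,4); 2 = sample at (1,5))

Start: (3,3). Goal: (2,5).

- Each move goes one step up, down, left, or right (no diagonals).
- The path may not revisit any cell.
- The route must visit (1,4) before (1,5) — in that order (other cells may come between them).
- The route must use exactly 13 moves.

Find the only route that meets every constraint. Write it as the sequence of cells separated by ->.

(3,3) -> (3,4) -> (2,4) -> (2,3) -> (2,2) -> (3,2) -> (3,1) -> (2,1) -> (1,1) -> (1,2) -> (1,3) -> (1,4) -> (1,5) -> (2,5)

The waypoints must appear in the order (1,4), (1,5), with no cell reused.
Route from (3,3): right to (3,4), up to (2,4), 2× left (reaching (2,2)), down to (3,2), left to (3,1), 2× up (reaching (1,1)), 4× right (reaching (1,5)), down to (2,5) — 13 moves in all.
Check: order respected (1 at step 11, 2 at step 12); 13 moves as required.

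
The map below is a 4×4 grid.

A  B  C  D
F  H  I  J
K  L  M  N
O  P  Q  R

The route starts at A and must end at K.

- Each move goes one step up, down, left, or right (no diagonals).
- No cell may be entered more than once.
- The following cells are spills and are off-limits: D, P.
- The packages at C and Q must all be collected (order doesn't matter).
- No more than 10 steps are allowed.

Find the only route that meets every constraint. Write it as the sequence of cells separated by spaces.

A B C I J N R Q M L K

The 10-move cap with required stops at C, Q leaves no slack for detours.
Route from A: right 2 to C, down 1 to I, right 1 to J, down 2 to R, left 1 to Q, up 1 to M, left 2 to K — 10 moves in all.
Check: all required cells visited; 10 ≤ 10 moves.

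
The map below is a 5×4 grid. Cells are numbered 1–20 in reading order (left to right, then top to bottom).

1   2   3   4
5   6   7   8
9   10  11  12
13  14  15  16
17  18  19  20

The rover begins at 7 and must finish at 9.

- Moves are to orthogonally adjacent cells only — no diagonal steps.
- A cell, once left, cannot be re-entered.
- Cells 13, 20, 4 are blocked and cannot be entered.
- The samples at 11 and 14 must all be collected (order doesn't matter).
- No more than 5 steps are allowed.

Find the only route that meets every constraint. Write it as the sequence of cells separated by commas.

7, 11, 15, 14, 10, 9

Any route must reach 11 and 14 and still end at 9 within 5 moves, so the order of the required stops is forced.
Route from 7: down 2 to 15, left 1 to 14, up 1 to 10, left 1 to 9 — 5 moves in all.
Check: all required cells visited; 5 ≤ 5 moves.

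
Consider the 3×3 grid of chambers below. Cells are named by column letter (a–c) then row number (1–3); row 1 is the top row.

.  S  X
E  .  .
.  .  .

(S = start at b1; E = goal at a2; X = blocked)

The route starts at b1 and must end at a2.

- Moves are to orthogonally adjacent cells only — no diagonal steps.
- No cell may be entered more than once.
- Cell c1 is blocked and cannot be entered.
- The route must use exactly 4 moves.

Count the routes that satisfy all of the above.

Need simple routes of exactly 4 moves from b1 to a2 (Manhattan distance 2, so 1 moves are spent on a detour and 1 undoing it).
Enumerating: b1 b2 b3 a3 a2.
That gives 1 route.

1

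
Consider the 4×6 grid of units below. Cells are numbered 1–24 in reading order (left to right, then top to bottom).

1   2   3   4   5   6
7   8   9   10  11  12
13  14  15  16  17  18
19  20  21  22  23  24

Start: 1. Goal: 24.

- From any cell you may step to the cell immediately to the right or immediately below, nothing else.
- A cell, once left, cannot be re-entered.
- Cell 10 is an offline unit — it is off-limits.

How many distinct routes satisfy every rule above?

A right/down-only route from 1 to 24 makes exactly 3 down-moves and 5 right-moves in some order.
With no other constraints that would be C(8,3) = 56 routes.
Subtract routes through each blocked cell (inclusion–exclusion for overlaps): − through 10: 24 → 32.
That gives 32 routes.

32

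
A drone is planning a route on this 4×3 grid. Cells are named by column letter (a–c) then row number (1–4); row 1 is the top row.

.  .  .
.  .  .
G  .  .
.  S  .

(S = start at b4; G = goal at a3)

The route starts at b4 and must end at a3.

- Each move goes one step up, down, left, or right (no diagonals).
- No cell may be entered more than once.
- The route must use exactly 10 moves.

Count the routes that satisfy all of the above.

2

Need simple routes of exactly 10 moves from b4 to a3 (Manhattan distance 2, so 4 moves are spent on a detour and 4 undoing it).
Enumerating: b4 c4 c3 c2 c1 b1 a1 a2 b2 b3 a3 | b4 c4 c3 b3 b2 c2 c1 b1 a1 a2 a3.
That gives 2 routes.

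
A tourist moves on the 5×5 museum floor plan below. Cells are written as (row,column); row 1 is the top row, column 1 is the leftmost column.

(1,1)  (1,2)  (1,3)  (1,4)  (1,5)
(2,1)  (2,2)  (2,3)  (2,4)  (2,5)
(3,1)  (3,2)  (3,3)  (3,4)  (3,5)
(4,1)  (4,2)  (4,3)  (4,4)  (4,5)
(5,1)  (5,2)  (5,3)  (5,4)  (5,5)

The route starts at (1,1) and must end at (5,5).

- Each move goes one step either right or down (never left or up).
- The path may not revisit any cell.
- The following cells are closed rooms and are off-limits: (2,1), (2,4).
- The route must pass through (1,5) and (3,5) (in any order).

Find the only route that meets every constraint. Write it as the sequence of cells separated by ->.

Moves only go right or down, so the column and row indices never decrease.
Route from (1,1): 4× right (reaching (1,5)), 4× down (reaching (5,5)) — 8 moves in all.
Check: all required cells visited.

(1,1) -> (1,2) -> (1,3) -> (1,4) -> (1,5) -> (2,5) -> (3,5) -> (4,5) -> (5,5)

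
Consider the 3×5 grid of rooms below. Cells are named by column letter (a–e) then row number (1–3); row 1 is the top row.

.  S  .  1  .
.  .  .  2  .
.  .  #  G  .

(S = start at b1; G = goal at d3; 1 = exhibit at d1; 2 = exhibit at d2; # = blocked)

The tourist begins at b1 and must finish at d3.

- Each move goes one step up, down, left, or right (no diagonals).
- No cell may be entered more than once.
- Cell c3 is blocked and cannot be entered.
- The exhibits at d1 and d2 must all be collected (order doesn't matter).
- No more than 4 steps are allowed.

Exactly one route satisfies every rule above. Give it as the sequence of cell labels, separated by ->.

b1 -> c1 -> d1 -> d2 -> d3

The 4-move cap with required stops at d1, d2 leaves no slack for detours.
Route from b1: right 2 to d1, down 2 to d3 — 4 moves in all.
Check: all required cells visited; 4 ≤ 4 moves.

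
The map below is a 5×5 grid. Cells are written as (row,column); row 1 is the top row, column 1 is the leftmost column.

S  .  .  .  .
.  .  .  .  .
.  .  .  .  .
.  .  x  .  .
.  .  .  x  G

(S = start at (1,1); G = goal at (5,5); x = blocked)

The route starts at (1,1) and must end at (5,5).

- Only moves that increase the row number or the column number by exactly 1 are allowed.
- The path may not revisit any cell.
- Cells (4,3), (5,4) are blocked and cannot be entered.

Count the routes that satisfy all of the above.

25

A right/down-only route from (1,1) to (5,5) makes exactly 4 down-moves and 4 right-moves in some order.
With no other constraints that would be C(8,4) = 70 routes.
Subtract routes through each blocked cell (inclusion–exclusion for overlaps): − through (4,3): 30 − through (5,4): 35 + through (4,3)&(5,4): 20 → 25.
That gives 25 routes.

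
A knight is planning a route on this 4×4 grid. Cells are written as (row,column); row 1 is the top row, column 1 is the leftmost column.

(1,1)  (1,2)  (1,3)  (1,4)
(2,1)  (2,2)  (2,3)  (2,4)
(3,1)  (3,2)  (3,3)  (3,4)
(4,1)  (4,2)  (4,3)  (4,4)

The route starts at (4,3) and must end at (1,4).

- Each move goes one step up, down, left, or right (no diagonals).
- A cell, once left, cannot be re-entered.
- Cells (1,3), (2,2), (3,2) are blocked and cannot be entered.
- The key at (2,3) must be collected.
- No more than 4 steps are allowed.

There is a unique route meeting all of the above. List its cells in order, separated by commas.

(4,3), (3,3), (2,3), (2,4), (1,4)

The 4-move cap with required stops at (2,3) leaves no slack for detours.
Route from (4,3): 2× up (reaching (2,3)), right to (2,4), up to (1,4) — 4 moves in all.
Check: all required cells visited; 4 ≤ 4 moves.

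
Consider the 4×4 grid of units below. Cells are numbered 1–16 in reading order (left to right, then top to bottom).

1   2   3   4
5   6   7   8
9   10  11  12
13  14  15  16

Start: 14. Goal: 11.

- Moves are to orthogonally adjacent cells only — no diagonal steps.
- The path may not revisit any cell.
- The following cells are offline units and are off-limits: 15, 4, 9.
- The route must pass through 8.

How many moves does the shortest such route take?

6

Any route passes through 8 somewhere between 14 and 11. Summing Manhattan distances along the two legs (14 → 8 → 11) gives a lower bound of 4 + 2 = 6 moves.
A route of 6 moves achieves this: 14 → 10 → 6 → 7 → 8 → 12 → 11.
Since 6 matches the lower bound, it is optimal.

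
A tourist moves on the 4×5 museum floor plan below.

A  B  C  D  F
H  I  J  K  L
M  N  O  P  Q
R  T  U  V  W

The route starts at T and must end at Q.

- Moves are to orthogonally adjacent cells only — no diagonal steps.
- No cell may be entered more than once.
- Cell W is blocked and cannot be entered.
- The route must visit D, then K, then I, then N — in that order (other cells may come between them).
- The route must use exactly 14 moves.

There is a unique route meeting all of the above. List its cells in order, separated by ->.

T -> R -> M -> H -> A -> B -> C -> D -> K -> J -> I -> N -> O -> P -> Q

The waypoints must appear in the order D, K, I, N, with no cell reused.
Route from T: left 1 to R, up 3 to A, right 3 to D, down 1 to K, left 2 to I, down 1 to N, right 3 to Q — 14 moves in all.
Check: order respected (D at step 7, K at step 8, I at step 10, N at step 11); 14 moves as required.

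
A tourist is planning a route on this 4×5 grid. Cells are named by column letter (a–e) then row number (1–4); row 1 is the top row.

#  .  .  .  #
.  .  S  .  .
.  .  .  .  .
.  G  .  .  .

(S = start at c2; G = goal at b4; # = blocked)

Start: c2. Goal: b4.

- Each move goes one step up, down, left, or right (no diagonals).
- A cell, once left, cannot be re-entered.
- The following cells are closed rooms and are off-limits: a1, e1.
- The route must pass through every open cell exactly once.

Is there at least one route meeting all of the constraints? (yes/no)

no

Colour the cells like a checkerboard: each orthogonal step flips colour, so a Hamiltonian route alternates colours. Here there are 8 cells of one colour and 10 of the other, with start on the opposite colour to the goal — the counts and endpoints can't be arranged into an alternating sequence of length 18, so no Hamiltonian route exists.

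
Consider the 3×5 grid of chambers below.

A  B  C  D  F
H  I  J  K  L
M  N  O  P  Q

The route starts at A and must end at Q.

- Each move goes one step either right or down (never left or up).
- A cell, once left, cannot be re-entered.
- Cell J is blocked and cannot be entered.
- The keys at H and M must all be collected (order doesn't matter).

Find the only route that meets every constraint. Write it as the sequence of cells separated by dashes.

A - H - M - N - O - P - Q

Moves only go right or down, so the column and row indices never decrease.
Route from A: down 2 to M, right 4 to Q — 6 moves in all.
Check: all required cells visited.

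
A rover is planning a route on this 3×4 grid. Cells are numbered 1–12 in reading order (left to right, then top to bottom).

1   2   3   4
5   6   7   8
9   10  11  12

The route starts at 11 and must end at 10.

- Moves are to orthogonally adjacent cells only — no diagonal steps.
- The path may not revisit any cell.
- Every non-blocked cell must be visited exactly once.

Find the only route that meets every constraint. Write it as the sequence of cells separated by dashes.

11 - 12 - 8 - 4 - 3 - 7 - 6 - 2 - 1 - 5 - 9 - 10

Need to visit all 12 open cells exactly once, starting at 11 and ending at 10.
Cell 1 has only two open neighbours (5 and 2), so the path must pass straight through it: one of those is the cell it's entered from and the other is where it exits.
Route from 11: right 1 to 12, up 2 to 4, left 1 to 3, down 1 to 7, left 1 to 6, up 1 to 2, left 1 to 1, down 2 to 9, right 1 to 10 — 11 moves in all.
Check: all 12 open cells covered.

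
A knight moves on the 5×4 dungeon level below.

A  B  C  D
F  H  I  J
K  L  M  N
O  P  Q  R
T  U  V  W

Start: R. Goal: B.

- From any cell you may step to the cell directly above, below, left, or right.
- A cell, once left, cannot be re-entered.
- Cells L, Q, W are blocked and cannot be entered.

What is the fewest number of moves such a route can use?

The Manhattan distance from R to B is |4−1| + |4−2| = 5, so at least 5 moves are needed.
A route of 5 moves achieves this: R → N → J → D → C → B.
Since 5 matches the lower bound, it is optimal.

5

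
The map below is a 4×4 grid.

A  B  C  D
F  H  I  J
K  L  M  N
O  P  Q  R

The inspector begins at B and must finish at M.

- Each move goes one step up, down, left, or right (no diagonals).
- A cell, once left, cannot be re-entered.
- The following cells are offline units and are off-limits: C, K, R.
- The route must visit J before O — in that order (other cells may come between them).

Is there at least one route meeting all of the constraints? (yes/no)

no

O must be visited but has only one open neighbour (P), and it is neither the start nor the goal — the route would have to enter and leave through P, re-entering it.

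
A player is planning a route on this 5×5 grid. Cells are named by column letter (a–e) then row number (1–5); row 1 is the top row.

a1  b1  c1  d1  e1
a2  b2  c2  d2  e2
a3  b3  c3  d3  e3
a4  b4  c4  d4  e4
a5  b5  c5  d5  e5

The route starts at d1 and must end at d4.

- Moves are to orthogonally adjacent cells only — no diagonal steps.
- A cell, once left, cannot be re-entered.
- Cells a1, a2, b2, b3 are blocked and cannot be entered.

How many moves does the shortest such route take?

The Manhattan distance from d1 to d4 is |1−4| + |4−4| = 3, so at least 3 moves are needed.
A route of 3 moves achieves this: d1 → d2 → d3 → d4.
Since 3 matches the lower bound, it is optimal.

3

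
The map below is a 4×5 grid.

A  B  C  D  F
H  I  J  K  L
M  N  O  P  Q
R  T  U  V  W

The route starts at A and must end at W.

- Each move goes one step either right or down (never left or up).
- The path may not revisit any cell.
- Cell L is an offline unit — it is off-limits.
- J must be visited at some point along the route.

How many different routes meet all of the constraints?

A right/down-only route from A to W makes exactly 3 down-moves and 4 right-moves in some order.
With no other constraints that would be C(7,3) = 35 routes.
Split at J and multiply the segment counts (each segment already excludes blocked cells): A→J: 3; J→W: 5; product = 15.
That gives 15 routes.

15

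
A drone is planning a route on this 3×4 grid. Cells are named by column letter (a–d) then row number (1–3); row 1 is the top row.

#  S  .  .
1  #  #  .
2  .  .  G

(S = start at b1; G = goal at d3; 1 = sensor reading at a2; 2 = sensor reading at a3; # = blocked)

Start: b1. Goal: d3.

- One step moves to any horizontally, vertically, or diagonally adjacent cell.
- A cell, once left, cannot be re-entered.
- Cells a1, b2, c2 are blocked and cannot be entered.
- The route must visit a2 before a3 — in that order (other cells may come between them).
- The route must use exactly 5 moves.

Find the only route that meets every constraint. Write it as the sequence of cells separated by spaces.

The waypoints must appear in the order a2, a3, with no cell reused.
Route from b1: down-left to a2, down to a3, 3× right (reaching d3) — 5 moves in all.
Check: order respected (1 at step 1, 2 at step 2); 5 moves as required.

b1 a2 a3 b3 c3 d3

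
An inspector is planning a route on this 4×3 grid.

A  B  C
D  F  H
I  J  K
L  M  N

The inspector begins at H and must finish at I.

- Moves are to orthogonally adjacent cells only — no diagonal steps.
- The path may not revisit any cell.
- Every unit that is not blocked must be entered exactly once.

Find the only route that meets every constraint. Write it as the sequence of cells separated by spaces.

Need to visit all 12 open cells exactly once, starting at H and ending at I.
Route from H: up 1 to C, left 2 to A, down 1 to D, right 1 to F, down 1 to J, right 1 to K, down 1 to N, left 2 to L, up 1 to I — 11 moves in all.
Check: all 12 open cells covered.

H C B A D F J K N M L I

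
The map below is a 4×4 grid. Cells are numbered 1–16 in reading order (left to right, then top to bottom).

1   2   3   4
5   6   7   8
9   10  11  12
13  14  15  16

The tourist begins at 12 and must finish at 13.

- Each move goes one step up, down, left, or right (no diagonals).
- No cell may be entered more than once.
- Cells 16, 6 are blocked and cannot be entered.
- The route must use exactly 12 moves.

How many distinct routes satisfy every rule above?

3

Need simple routes of exactly 12 moves from 12 to 13 (Manhattan distance 4, so 4 moves are spent on a detour and 4 undoing it).
Enumerating: 12 8 4 3 2 1 5 9 10 11 15 14 13 | 12 8 7 3 2 1 5 9 10 11 15 14 13 | 12 11 7 8 4 3 2 1 5 9 10 14 13.
That gives 3 routes.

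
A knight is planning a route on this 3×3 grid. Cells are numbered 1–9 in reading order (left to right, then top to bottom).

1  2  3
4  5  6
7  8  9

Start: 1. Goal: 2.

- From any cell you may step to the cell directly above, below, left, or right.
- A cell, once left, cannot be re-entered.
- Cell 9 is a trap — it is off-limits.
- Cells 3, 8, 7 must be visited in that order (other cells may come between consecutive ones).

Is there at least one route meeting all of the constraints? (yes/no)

Ignoring the required order, 1 revisit-free route from 1 to 2 passes through all of 3, 8, and 7; the waypoint orders that occur are 7 → 8 → 3 (1) — never 3 → 8 → 7.

no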